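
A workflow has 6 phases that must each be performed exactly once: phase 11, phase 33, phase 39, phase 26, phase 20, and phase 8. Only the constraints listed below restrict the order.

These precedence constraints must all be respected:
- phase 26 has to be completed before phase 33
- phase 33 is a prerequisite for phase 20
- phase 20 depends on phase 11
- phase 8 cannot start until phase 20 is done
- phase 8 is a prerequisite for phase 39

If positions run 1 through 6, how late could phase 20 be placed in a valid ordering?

The phases that are forced after phase 20, directly or by a chain of constraints, are phase 39, phase 8. That's 2 phases.
So at least 2 phases follow phase 20, putting phase 20 no later than position 4. That position is achievable by scheduling everything else first.

4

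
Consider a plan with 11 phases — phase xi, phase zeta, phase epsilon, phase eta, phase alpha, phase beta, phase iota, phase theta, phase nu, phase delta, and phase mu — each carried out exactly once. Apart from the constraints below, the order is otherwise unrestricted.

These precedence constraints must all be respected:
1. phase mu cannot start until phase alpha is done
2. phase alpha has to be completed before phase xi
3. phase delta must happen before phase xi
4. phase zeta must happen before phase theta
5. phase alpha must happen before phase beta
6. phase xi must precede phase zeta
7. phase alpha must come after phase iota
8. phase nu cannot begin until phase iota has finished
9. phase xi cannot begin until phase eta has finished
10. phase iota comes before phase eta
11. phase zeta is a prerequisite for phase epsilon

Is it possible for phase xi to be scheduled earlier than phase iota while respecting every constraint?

No

There is a dependency chain phase iota → phase eta → phase xi, so phase xi always comes after phase iota.
So no valid ordering can have phase xi before phase iota.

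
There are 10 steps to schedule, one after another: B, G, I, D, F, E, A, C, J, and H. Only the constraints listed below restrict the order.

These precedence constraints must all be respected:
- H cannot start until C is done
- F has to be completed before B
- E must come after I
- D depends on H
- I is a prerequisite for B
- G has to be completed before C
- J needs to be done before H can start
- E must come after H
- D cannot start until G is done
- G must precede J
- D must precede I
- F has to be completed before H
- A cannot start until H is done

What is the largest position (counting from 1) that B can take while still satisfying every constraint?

10

No constraint forces any step after B, so it can be placed last, in position 10.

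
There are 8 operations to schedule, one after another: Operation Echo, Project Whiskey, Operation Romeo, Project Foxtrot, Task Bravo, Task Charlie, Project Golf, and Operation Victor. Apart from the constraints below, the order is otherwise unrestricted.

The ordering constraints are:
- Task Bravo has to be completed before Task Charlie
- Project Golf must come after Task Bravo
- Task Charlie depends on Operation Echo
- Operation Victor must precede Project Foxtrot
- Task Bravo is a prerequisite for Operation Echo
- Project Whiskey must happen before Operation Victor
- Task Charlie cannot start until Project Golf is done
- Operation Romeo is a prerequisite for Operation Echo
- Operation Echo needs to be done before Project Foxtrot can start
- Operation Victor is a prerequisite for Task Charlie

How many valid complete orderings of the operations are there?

170

3 operations have no prerequisites (Project Whiskey, Operation Romeo, Task Bravo), so any of them could come first.
Systematically extending each partial ordering one operation at a time and counting, there are 170 complete orderings.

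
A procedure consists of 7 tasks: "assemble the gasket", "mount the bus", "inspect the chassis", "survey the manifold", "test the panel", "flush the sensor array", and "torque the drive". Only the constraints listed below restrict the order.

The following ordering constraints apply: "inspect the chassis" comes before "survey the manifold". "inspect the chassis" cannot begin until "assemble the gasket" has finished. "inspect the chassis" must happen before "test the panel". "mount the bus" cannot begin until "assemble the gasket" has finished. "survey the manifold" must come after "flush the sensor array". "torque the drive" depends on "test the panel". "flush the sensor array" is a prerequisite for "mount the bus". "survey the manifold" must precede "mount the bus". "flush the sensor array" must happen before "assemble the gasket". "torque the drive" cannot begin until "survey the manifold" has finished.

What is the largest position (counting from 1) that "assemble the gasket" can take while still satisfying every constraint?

2

The tasks that are forced after "assemble the gasket", directly or by a chain of constraints, are "mount the bus", "inspect the chassis", "survey the manifold", "test the panel", "torque the drive". That's 5 tasks.
So at least 5 tasks follow "assemble the gasket", putting "assemble the gasket" no later than position 2. That position is achievable by scheduling everything else first.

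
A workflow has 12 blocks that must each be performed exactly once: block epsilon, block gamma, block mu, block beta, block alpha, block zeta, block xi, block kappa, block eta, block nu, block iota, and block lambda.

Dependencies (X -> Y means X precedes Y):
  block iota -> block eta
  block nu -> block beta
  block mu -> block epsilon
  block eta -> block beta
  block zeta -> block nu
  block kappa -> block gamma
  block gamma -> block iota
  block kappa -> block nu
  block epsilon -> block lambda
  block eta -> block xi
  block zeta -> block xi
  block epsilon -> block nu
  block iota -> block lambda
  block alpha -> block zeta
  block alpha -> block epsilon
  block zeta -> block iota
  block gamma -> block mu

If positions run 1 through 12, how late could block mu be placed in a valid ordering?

8

Every block that must follow block mu has to come after it. Tracing all chains starting from block mu, those blocks are: block epsilon, block beta, block nu, block lambda — 4 in total.
With 4 mandatory successors out of 12 blocks total, the latest slot for block mu is 12−4 = 8, and it's reachable by doing all non-successors before block mu.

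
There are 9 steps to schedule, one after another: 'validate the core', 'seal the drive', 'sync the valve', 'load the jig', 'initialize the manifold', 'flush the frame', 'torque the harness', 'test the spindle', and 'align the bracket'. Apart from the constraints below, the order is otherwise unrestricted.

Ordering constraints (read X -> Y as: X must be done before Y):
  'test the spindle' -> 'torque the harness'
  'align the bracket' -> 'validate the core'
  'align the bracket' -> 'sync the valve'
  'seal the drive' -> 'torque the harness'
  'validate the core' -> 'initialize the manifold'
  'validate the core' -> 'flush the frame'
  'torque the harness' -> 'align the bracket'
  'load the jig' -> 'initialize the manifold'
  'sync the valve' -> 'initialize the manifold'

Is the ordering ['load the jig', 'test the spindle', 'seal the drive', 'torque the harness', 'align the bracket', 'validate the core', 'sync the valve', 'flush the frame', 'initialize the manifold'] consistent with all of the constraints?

Yes

Checking each listed constraint against this order: for instance, 'load the jig' is in position 1 and 'initialize the manifold' in position 9, so that constraint holds — and the remaining constraints check out the same way.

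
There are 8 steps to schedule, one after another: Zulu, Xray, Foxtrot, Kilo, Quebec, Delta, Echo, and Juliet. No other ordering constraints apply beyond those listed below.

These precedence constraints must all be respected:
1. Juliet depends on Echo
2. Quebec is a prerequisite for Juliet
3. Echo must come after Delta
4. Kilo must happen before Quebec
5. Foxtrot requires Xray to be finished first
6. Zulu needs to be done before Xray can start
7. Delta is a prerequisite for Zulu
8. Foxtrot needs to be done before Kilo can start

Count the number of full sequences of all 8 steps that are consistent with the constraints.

Only Delta has no prerequisites, so it must go first.
Systematically extending each partial ordering one step at a time and counting, there are 6 complete orderings.

6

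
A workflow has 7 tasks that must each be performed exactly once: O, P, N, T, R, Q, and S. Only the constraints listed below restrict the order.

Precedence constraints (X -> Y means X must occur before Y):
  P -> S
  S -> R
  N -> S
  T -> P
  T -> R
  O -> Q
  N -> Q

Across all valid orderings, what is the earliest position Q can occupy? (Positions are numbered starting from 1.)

Every task that must precede Q has to come before it. Tracing all chains that end at Q, those tasks are: O, N — 2 in total.
With 2 mandatory predecessors, the earliest Q can sit is position 2+1 = 3, and placing just those 2 first achieves it.

3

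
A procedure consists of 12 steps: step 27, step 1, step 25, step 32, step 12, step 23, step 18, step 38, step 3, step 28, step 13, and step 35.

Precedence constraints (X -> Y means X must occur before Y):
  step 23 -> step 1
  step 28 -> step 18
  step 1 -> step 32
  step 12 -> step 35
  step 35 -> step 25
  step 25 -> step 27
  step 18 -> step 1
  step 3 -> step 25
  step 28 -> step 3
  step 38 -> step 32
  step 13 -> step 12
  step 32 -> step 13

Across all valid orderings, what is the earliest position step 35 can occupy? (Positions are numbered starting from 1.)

The steps that are forced before step 35, directly or transitively, are step 1, step 32, step 12, step 23, step 18, step 38, step 28, step 13. That's 8 steps.
With 8 mandatory predecessors, the earliest step 35 can sit is position 8+1 = 9, and placing just those 8 first achieves it.

9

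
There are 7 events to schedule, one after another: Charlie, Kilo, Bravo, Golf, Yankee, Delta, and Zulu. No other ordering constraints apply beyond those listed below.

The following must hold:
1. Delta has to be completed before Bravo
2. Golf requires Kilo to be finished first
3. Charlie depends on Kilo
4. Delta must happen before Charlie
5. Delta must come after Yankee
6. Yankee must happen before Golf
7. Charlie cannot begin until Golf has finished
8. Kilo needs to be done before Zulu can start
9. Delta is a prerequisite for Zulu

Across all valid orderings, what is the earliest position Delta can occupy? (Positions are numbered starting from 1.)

Working backwards through the constraints from Delta, its only required predecessor is Yankee.
With 1 mandatory predecessor, the earliest Delta can sit is position 1+1 = 2, and placing just that one first achieves it.

2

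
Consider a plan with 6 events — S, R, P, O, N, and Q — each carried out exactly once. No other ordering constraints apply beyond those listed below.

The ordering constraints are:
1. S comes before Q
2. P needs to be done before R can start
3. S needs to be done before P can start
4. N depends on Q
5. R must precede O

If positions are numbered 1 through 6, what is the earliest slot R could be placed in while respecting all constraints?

Every event that must precede R has to come before it. Tracing all chains that end at R, those events are: S, P — 2 in total.
With 2 mandatory predecessors, the earliest R can sit is position 2+1 = 3, and placing just those 2 first achieves it.

3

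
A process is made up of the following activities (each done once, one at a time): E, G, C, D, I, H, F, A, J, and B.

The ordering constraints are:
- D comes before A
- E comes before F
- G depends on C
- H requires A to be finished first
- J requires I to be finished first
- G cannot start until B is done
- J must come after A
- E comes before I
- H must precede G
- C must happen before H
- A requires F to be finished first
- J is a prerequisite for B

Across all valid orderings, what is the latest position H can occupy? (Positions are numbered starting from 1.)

9

The only activity forced after H (directly or by a chain) is G.
With 1 mandatory successor out of 10 activities total, the latest slot for H is 10−1 = 9, and it's reachable by doing all non-successors before H.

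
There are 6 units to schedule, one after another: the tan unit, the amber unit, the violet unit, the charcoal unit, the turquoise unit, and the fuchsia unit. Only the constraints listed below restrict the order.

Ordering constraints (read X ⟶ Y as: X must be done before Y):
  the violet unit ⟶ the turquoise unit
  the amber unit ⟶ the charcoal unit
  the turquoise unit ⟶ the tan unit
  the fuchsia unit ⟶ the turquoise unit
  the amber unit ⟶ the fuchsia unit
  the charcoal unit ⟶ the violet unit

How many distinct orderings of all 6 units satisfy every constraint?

3

The amber unit is the only unit with nothing required before it, so every ordering starts there.
Counting all ways to extend the partial order to a total order gives 3.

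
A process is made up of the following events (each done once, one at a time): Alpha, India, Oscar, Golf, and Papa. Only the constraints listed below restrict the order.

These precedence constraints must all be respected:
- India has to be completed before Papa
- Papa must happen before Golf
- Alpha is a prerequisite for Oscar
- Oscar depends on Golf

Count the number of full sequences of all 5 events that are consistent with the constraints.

4

The events with no prerequisites are Alpha, India; any of them can be placed first.
Counting all ways to extend the partial order to a total order gives 4.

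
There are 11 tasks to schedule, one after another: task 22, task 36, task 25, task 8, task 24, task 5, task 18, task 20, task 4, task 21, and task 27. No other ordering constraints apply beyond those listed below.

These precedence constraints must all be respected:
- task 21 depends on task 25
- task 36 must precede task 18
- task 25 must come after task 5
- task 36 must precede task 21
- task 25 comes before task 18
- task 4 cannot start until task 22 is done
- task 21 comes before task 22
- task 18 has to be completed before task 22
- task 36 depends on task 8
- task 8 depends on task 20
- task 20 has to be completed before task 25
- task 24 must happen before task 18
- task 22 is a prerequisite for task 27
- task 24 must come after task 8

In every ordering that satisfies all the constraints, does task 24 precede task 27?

There is a constraint chain task 24 → task 18 → task 22 → task 27.
That forces task 24 before task 27 in every valid schedule.

Yes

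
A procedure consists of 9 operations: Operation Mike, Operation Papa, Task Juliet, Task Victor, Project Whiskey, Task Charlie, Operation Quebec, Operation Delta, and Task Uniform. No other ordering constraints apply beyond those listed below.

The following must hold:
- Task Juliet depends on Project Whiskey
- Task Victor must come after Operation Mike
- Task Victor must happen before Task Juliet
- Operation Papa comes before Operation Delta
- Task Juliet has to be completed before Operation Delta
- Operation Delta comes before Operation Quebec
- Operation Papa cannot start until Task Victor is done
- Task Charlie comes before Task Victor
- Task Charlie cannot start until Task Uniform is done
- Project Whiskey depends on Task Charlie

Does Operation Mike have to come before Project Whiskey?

No

Operation Mike and Project Whiskey are not related by any chain of constraints.
There exist valid orderings with Project Whiskey before Operation Mike, so Operation Mike is not required to come first.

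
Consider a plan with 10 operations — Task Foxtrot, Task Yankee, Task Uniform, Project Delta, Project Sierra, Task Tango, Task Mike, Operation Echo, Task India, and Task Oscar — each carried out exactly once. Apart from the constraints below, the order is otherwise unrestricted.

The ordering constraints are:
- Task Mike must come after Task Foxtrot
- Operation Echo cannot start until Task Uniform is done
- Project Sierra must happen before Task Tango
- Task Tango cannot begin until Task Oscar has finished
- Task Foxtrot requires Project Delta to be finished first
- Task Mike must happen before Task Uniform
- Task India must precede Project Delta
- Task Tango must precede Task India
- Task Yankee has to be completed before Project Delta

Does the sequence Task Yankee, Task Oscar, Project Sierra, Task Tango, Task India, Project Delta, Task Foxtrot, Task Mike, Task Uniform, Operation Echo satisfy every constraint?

Yes

Every stated constraint is respected: Task Yankee sits at position 1, ahead of Project Delta at position 6, and each of the other listed pairs likewise has the predecessor earlier in the sequence.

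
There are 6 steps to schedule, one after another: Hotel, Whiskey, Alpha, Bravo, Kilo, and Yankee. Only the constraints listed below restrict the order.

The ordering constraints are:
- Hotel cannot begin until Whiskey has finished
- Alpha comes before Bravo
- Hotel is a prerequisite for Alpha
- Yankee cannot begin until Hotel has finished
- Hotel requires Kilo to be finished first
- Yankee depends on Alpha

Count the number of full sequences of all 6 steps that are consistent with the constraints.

The steps with no prerequisites are Whiskey, Kilo; any of them can be placed first.
Systematically extending each partial ordering one step at a time and counting, there are 4 complete orderings.

4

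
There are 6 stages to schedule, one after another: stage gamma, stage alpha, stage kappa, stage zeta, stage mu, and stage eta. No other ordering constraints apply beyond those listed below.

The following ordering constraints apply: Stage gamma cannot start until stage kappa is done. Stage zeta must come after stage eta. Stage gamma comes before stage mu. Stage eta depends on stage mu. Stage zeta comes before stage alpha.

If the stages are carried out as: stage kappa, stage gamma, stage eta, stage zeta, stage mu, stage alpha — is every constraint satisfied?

No

Here stage mu comes after stage eta.
But one of the constraints requires stage mu before stage eta, so this ordering violates it.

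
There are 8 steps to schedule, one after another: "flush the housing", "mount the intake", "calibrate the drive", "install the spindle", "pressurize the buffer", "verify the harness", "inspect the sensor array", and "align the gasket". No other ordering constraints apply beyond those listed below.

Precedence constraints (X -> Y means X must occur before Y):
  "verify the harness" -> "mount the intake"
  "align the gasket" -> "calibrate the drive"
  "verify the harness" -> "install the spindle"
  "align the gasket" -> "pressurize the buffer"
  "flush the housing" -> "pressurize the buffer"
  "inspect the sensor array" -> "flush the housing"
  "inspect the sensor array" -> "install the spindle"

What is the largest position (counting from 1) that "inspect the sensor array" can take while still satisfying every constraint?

5

Following every chain forward from "inspect the sensor array", the steps that must come later are "flush the housing", "install the spindle", "pressurize the buffer" — 3 of them.
So at least 3 steps follow "inspect the sensor array", putting "inspect the sensor array" no later than position 5. That position is achievable by scheduling everything else first.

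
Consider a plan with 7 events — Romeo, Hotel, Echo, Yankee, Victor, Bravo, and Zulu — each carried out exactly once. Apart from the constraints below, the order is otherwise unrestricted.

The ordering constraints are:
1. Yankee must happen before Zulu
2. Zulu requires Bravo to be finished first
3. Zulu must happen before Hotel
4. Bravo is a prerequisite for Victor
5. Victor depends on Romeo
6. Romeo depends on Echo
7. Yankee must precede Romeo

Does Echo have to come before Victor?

Tracing the constraints gives a chain: Echo → Romeo → Victor.
That forces Echo before Victor in every valid schedule.

Yes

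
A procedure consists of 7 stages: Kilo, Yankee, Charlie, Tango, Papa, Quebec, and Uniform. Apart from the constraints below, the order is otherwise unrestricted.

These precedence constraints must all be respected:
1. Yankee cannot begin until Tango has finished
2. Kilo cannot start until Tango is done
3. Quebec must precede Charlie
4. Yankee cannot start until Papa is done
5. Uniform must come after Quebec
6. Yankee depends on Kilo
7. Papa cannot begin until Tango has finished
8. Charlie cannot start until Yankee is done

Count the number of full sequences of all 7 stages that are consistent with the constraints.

The stages with no prerequisites are Tango, Quebec; any of them can be placed first.
Counting all ways to extend the partial order to a total order gives 40.

40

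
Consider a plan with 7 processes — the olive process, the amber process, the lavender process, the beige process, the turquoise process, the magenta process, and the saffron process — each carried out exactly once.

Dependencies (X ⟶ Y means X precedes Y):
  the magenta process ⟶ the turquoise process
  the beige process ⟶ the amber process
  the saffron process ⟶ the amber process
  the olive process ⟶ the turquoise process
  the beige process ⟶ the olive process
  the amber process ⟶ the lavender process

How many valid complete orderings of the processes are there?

82

The processes with no prerequisites are the beige process, the magenta process, the saffron process; any of them can be placed first.
Counting all ways to extend the partial order to a total order gives 82.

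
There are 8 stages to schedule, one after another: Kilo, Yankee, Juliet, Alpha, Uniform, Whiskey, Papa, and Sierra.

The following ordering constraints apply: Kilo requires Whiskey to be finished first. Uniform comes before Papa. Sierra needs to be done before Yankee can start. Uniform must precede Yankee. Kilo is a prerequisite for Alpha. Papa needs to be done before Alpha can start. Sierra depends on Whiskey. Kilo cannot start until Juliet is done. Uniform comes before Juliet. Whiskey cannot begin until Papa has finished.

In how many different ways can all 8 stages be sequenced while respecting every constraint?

22

Only Uniform has no prerequisites, so it must go first.
Enumerating by repeatedly choosing an available stage (one whose prerequisites are all placed) gives 22 distinct complete orderings.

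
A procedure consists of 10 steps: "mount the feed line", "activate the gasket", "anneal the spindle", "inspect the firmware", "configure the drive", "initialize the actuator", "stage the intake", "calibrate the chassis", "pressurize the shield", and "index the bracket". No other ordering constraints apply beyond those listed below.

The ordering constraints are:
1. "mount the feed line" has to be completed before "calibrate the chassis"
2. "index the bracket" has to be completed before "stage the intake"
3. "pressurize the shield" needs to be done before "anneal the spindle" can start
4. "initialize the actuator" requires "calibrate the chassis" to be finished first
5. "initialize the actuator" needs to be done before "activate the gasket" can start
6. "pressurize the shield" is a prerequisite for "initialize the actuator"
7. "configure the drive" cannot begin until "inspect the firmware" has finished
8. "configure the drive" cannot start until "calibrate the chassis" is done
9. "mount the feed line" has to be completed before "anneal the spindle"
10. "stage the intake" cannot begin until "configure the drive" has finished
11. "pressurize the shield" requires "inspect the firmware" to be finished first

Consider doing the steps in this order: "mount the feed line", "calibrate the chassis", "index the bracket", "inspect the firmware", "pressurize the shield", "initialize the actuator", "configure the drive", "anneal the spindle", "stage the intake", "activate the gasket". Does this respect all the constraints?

Yes

Going through the constraints one by one, each required predecessor appears earlier in the sequence than its dependent — e.g. "mount the feed line" (position 1) is before "anneal the spindle" (position 8), as required.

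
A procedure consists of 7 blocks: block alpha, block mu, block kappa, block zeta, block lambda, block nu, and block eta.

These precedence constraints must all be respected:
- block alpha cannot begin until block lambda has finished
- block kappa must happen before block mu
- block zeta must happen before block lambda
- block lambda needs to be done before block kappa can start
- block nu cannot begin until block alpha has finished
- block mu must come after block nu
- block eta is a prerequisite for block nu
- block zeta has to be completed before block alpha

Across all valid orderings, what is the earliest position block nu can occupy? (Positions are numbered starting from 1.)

Working backwards through the constraints from block nu, its full set of required predecessors is block alpha, block zeta, block lambda, block eta — 4 of them.
With 4 mandatory predecessors, the earliest block nu can sit is position 4+1 = 5, and placing just those 4 first achieves it.

5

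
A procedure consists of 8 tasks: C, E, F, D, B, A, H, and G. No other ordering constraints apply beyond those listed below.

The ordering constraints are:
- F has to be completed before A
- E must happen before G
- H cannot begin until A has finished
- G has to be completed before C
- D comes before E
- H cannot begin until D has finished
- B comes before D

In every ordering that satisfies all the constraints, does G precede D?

No

In fact the dependencies run the other way: D → E → G.
So G never precedes D.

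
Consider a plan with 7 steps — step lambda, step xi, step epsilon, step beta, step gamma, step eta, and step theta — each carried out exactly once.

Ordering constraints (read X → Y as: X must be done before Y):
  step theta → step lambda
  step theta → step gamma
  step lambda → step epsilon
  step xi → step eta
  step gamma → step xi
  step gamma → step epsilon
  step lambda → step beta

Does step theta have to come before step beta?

Chaining the stated constraints: step theta → step lambda → step beta.
Hence step theta necessarily comes before step beta.

Yes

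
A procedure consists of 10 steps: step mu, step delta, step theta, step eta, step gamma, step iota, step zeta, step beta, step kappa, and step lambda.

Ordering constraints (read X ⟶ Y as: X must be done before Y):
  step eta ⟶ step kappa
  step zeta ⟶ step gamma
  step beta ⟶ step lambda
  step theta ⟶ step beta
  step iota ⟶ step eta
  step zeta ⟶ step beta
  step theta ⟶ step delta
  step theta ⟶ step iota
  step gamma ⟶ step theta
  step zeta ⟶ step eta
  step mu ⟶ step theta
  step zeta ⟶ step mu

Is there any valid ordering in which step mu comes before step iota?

Every valid ordering already has step mu before step iota (the constraints require it), so in particular at least one does.

Yes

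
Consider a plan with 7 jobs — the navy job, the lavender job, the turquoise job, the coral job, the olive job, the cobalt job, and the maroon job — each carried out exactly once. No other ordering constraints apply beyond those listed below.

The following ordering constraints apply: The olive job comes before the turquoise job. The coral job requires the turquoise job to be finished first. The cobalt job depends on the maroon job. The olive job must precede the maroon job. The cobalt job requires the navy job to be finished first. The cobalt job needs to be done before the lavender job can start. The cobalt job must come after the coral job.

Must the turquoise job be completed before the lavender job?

Yes

Tracing the constraints gives a chain: the turquoise job → the coral job → the cobalt job → the lavender job.
That forces the turquoise job before the lavender job in every valid schedule.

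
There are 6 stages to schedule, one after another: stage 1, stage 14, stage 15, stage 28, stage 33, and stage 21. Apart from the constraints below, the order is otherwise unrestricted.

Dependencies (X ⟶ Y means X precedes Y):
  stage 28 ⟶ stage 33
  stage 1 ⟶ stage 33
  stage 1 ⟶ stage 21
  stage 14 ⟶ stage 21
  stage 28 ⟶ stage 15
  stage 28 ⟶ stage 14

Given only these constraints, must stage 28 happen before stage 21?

Tracing the constraints gives a chain: stage 28 → stage 14 → stage 21.
Hence stage 28 necessarily comes before stage 21.

Yes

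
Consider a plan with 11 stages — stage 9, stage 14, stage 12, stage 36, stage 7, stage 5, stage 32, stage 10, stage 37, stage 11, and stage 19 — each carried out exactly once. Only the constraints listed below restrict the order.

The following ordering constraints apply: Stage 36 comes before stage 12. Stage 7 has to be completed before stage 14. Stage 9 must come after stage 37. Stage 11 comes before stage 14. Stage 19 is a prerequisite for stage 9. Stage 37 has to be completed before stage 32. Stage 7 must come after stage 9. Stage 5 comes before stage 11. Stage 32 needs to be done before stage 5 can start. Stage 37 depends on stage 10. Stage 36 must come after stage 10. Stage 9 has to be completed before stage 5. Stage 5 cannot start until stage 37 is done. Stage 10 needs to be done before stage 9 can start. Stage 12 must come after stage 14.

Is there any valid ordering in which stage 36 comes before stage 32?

Nothing in the constraints forces stage 32 before stage 36 — there is no chain from stage 32 to stage 36.
So a valid ordering placing stage 36 earlier than stage 32 exists.

Yes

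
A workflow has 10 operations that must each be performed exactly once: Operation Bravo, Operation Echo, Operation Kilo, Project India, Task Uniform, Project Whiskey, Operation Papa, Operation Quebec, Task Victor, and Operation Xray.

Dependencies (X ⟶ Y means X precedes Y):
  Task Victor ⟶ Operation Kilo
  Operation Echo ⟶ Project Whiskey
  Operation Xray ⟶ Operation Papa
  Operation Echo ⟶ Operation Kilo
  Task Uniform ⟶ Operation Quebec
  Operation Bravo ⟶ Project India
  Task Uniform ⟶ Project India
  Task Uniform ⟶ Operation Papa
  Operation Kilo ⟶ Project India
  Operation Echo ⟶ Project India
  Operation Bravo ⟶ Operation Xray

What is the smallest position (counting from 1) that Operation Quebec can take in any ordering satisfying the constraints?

2

The only operation forced before Operation Quebec (directly or transitively) is Task Uniform.
So at minimum 1 operation comes before Operation Quebec, putting Operation Quebec no earlier than position 2. That position is achievable by scheduling exactly that predecessor first.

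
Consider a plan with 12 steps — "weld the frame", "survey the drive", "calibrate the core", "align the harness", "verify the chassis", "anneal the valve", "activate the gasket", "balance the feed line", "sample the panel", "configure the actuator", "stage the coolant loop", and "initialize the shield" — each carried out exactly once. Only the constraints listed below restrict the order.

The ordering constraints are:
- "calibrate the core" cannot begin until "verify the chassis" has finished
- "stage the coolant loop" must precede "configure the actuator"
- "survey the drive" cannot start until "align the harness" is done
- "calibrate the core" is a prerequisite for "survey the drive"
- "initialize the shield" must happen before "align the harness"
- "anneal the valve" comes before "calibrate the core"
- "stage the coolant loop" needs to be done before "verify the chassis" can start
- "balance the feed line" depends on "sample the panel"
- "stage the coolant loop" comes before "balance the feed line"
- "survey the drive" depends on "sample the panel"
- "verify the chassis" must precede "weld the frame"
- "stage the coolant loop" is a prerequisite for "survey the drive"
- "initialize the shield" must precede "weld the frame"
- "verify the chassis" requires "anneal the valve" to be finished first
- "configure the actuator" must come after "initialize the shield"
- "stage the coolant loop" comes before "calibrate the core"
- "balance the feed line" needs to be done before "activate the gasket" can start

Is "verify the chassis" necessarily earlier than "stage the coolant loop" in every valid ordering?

There is a chain "stage the coolant loop" → "verify the chassis", which puts "stage the coolant loop" before "verify the chassis".
So "verify the chassis" never precedes "stage the coolant loop".

No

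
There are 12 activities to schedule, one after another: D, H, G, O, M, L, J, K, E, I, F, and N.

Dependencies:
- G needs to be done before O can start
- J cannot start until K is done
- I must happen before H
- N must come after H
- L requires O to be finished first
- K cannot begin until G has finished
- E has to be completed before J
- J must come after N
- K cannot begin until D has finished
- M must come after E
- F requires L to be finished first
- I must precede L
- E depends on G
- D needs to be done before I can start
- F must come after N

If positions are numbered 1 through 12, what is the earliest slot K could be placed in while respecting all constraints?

3

Working backwards through the constraints from K, its full set of required predecessors is D, G — 2 of them.
So at minimum 2 activities come before K, putting K no earlier than position 3. That position is achievable by scheduling exactly those predecessors first.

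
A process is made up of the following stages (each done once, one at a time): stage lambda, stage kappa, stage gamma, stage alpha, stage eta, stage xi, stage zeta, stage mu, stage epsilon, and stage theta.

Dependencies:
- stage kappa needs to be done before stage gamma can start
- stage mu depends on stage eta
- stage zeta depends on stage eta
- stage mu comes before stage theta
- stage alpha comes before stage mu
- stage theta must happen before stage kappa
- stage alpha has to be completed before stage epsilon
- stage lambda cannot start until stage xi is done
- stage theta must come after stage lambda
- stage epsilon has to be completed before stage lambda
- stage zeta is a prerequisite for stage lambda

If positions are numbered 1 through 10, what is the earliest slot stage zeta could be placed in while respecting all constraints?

2

Working backwards through the constraints from stage zeta, its only required predecessor is stage eta.
So at minimum 1 stage comes before stage zeta, putting stage zeta no earlier than position 2. That position is achievable by scheduling exactly that predecessor first.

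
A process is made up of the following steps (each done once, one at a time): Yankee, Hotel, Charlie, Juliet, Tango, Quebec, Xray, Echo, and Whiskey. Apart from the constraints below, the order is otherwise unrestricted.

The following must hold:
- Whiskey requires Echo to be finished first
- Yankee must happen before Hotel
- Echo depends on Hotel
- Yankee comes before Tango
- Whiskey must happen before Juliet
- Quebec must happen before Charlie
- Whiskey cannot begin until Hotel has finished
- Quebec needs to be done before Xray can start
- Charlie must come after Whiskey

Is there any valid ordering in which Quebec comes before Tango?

Yes

Nothing in the constraints forces Tango before Quebec — there is no chain from Tango to Quebec.
That means at least one valid schedule has Quebec before Tango.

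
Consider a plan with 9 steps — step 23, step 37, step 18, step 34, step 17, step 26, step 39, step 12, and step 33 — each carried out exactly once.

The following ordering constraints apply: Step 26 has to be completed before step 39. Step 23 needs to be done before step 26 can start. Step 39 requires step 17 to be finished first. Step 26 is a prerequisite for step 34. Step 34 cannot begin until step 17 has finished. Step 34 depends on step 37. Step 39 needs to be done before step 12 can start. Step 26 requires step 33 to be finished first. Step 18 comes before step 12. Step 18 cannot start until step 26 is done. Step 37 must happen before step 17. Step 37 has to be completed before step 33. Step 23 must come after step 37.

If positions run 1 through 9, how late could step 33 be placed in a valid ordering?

Following every chain forward from step 33, the steps that must come later are step 18, step 34, step 26, step 39, step 12 — 5 of them.
With 5 mandatory successors out of 9 steps total, the latest slot for step 33 is 9−5 = 4, and it's reachable by doing all non-successors before step 33.

4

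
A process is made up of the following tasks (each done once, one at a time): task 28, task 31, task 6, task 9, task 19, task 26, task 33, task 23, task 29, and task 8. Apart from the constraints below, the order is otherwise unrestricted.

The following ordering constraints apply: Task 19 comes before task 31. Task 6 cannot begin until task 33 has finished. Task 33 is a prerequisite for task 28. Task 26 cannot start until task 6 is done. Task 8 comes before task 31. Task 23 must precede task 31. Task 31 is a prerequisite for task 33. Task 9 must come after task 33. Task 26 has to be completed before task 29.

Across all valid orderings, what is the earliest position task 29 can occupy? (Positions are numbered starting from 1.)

The tasks that are forced before task 29, directly or transitively, are task 31, task 6, task 19, task 26, task 33, task 23, task 8. That's 7 tasks.
With 7 mandatory predecessors, the earliest task 29 can sit is position 7+1 = 8, and placing just those 7 first achieves it.

8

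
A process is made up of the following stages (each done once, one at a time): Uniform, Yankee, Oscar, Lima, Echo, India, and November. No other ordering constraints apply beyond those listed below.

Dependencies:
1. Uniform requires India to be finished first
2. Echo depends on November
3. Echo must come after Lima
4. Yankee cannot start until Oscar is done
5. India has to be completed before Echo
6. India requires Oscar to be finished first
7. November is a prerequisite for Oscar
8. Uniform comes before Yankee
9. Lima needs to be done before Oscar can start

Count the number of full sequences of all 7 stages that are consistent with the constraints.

2 stages have no prerequisites (Lima, November), so any of them could come first.
Systematically extending each partial ordering one stage at a time and counting, there are 6 complete orderings.

6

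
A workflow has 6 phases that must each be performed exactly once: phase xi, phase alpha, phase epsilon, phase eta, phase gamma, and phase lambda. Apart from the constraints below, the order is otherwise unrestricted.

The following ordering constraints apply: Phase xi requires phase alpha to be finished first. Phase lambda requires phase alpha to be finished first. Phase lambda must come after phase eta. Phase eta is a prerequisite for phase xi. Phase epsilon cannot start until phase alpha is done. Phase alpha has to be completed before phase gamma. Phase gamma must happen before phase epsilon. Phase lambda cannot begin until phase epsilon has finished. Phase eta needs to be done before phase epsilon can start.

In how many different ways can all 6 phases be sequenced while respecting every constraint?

11

The phases with no prerequisites are phase alpha, phase eta; any of them can be placed first.
Counting all ways to extend the partial order to a total order gives 11.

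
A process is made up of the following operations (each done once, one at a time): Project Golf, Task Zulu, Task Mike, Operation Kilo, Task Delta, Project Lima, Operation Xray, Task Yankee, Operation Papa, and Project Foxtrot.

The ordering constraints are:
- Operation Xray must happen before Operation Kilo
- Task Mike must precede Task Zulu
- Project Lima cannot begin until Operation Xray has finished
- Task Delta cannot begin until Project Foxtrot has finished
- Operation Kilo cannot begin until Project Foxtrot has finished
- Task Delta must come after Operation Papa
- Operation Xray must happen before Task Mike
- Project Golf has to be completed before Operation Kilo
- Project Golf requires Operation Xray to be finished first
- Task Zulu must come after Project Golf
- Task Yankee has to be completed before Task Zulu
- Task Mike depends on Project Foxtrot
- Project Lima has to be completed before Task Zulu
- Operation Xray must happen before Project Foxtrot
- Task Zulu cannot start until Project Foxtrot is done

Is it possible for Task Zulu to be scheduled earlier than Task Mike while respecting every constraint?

There is a dependency chain Task Mike → Task Zulu, so Task Zulu always comes after Task Mike.
So no valid ordering can have Task Zulu before Task Mike.

No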